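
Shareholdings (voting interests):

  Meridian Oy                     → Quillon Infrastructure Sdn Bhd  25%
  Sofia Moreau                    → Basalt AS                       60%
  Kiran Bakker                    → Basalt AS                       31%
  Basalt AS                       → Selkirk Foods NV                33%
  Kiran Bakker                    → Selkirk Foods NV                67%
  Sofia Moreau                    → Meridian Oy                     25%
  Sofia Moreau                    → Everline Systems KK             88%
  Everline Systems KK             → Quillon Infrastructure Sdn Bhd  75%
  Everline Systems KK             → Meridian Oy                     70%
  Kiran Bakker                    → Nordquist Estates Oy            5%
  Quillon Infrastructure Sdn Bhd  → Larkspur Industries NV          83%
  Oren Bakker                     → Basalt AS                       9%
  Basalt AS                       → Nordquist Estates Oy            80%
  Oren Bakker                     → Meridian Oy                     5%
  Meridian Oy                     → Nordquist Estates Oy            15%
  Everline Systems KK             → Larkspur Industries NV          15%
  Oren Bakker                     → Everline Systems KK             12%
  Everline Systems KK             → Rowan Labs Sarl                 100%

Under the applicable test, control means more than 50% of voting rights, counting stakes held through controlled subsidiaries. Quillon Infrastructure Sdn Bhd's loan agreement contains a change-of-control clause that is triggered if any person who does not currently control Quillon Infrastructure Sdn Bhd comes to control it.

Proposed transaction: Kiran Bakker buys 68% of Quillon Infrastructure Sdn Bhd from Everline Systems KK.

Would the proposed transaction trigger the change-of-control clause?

The purchase adds only to Kiran's holdings (Everline's stake shrinks), so Kiran is the only person who could newly come to control Quillon.
Kiran holds 67% of Selkirk, so Kiran controls Selkirk.
Neither Kiran nor any entity Kiran controls holds any voting interest in Quillon.
So before the transaction, Kiran does not control Quillon.
After the purchase, Kiran holds 68% of Quillon directly, and Everline's stake falls to 7%.
Kiran holds 68% of Quillon, so Kiran controls Quillon.
Kiran did not control Quillon before and does after, so the clause is triggered.

Yes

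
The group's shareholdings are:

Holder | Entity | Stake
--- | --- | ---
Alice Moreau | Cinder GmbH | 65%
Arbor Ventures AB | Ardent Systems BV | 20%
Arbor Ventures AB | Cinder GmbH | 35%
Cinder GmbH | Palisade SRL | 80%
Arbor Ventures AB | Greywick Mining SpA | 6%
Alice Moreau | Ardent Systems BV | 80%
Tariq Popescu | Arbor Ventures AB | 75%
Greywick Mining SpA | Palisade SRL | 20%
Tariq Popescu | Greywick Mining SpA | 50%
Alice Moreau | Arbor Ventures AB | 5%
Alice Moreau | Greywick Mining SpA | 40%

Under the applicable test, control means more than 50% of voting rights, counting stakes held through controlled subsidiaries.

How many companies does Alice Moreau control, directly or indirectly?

3

Alice holds 80% of Ardent, so Alice controls Ardent.
Alice holds 65% of Cinder, so Alice controls Cinder.
Cinder holds 80% of Palisade, so Alice controls Palisade.
No other company's threshold is met.
Alice controls 3 companies.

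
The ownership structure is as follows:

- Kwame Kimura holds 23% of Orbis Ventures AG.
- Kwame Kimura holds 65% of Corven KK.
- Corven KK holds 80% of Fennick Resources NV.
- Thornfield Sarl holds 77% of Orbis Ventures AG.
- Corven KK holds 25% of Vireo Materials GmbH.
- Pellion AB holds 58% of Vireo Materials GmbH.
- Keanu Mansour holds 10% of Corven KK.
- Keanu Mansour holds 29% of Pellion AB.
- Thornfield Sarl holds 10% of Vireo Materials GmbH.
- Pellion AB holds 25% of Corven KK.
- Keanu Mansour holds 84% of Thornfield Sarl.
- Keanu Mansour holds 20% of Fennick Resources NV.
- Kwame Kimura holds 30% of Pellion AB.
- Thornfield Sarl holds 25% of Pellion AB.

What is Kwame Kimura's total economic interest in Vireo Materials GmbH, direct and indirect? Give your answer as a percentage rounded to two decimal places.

Kwame reaches Vireo along 3 paths.
Via Pellion: 30% × 58% = 17.4%.
Via Corven: 65% × 25% = 16.25%.
Via Pellion → Corven: 30% × 25% × 25% = 1.875%.
Total: 17.4% + 16.25% + 1.875% = 35.525%.
Rounded: 35.53%.

35.53%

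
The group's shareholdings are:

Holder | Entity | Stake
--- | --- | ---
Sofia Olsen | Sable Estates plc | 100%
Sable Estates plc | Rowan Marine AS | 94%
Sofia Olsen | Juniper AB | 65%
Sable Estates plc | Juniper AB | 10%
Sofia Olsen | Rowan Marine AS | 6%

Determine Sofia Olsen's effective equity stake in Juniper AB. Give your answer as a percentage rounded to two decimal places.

Sofia reaches Juniper along 2 paths.
Via Sable: 100% × 10% = 10%.
Direct stake: 65% = 65%.
Total: 10% + 65% = 75%.
Rounded: 75.00%.

75.00%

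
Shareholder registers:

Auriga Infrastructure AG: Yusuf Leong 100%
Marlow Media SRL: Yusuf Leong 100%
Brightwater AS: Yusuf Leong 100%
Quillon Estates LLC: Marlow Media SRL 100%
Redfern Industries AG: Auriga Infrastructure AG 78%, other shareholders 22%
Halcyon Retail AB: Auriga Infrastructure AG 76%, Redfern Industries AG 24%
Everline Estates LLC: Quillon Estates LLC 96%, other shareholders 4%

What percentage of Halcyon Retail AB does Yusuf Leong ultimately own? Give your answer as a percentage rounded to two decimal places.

94.72%

Yusuf reaches Halcyon along 2 paths.
Via Auriga: 100% × 76% = 76%.
Via Auriga → Redfern: 100% × 78% × 24% = 18.72%.
Total: 76% + 18.72% = 94.72%.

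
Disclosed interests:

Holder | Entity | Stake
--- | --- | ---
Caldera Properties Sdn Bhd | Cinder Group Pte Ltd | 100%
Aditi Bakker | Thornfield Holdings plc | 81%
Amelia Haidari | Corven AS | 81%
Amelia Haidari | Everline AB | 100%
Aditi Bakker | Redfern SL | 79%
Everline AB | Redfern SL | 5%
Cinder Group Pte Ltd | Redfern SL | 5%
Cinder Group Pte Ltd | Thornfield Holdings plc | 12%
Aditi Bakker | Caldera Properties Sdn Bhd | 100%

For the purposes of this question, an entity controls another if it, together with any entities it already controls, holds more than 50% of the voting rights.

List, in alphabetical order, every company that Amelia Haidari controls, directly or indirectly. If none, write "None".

Amelia holds 100% of Everline, so Amelia controls Everline.
Amelia holds 81% of Corven, so Amelia controls Corven.
No other company's threshold is met.

Corven AS, Everline AB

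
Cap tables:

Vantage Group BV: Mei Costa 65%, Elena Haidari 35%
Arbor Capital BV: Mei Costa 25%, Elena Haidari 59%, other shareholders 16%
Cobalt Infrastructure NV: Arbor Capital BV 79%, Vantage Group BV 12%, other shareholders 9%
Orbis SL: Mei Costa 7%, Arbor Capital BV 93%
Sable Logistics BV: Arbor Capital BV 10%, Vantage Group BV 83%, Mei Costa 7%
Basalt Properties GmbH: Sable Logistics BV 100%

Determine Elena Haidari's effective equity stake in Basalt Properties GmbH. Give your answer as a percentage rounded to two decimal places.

34.95%

Elena reaches Basalt along 2 paths.
Via Arbor → Sable: 59% × 10% × 100% = 5.9%.
Via Vantage → Sable: 35% × 83% × 100% = 29.05%.
Total: 5.9% + 29.05% = 34.95%.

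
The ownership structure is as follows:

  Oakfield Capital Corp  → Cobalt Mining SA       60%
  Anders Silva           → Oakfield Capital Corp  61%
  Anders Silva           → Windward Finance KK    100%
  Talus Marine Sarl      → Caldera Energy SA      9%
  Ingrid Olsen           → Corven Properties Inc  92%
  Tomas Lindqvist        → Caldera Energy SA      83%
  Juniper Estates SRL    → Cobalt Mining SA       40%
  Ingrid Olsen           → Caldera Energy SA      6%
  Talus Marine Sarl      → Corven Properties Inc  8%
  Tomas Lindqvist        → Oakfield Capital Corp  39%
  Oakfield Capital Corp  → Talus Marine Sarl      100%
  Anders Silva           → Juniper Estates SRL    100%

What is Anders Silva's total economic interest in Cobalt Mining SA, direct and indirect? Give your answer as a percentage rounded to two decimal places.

Anders reaches Cobalt along 2 paths.
Via Juniper: 100% × 40% = 40%.
Via Oakfield: 61% × 60% = 36.6%.
Total: 40% + 36.6% = 76.6%.
Rounded: 76.60%.

76.60%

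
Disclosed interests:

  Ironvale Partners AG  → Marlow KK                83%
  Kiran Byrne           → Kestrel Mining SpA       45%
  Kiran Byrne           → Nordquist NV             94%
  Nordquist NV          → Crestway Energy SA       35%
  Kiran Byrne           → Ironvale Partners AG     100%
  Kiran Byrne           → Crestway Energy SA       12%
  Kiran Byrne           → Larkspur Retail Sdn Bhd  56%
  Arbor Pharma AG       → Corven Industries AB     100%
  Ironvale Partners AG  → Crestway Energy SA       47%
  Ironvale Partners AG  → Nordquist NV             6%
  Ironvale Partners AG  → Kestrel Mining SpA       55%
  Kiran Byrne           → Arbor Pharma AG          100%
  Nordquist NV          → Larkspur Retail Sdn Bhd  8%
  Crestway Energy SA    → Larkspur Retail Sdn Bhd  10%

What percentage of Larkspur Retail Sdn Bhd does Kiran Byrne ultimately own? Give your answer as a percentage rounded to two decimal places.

73.40%

Kiran reaches Larkspur along 7 paths.
Via Ironvale → Nordquist: 100% × 6% × 8% = 0.48%.
Via Nordquist: 94% × 8% = 7.52%.
Via Ironvale → Nordquist → Crestway: 100% × 6% × 35% × 10% = 0.21%.
Via Nordquist → Crestway: 94% × 35% × 10% = 3.29%.
Via Ironvale → Crestway: 100% × 47% × 10% = 4.7%.
Via Crestway: 12% × 10% = 1.2%.
Direct stake: 56% = 56%.
Total: 0.48% + 7.52% + 0.21% + 3.29% + 4.7% + 1.2% + 56% = 73.4%.
Rounded: 73.40%.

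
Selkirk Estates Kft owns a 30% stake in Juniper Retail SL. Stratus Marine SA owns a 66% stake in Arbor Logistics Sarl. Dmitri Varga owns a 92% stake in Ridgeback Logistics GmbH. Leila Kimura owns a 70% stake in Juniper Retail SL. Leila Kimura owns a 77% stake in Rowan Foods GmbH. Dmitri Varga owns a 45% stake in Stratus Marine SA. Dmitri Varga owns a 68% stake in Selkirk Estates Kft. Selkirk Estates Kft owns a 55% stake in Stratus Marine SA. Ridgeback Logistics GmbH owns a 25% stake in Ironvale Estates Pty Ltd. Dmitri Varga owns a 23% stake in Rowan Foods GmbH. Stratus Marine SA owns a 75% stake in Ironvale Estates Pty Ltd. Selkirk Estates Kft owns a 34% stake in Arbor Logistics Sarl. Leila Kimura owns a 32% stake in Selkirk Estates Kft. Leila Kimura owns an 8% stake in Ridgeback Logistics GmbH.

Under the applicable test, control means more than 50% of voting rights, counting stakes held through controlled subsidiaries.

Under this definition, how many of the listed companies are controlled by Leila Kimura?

2

Leila holds 77% of Rowan, so Leila controls Rowan.
Leila holds 70% of Juniper, so Leila controls Juniper.
No other company's threshold is met.
Leila controls 2 companies.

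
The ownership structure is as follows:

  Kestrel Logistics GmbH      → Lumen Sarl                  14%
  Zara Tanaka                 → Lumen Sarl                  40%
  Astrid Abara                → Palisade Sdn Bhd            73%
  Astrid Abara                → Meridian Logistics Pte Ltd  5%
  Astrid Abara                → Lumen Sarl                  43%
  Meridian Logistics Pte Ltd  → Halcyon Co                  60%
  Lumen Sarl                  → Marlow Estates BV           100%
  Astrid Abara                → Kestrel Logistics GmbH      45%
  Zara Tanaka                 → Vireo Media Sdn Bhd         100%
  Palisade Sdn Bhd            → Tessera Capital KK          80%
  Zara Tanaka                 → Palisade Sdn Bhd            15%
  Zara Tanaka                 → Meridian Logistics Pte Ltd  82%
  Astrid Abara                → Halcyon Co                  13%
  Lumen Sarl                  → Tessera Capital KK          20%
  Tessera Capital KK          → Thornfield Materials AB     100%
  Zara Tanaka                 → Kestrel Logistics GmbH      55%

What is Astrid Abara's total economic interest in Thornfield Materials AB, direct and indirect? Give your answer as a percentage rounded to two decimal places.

68.26%

Astrid reaches Thornfield along 3 paths.
Via Palisade → Tessera: 73% × 80% × 100% = 58.4%.
Via Lumen → Tessera: 43% × 20% × 100% = 8.6%.
Via Kestrel → Lumen → Tessera: 45% × 14% × 20% × 100% = 1.26%.
Total: 58.4% + 8.6% + 1.26% = 68.26%.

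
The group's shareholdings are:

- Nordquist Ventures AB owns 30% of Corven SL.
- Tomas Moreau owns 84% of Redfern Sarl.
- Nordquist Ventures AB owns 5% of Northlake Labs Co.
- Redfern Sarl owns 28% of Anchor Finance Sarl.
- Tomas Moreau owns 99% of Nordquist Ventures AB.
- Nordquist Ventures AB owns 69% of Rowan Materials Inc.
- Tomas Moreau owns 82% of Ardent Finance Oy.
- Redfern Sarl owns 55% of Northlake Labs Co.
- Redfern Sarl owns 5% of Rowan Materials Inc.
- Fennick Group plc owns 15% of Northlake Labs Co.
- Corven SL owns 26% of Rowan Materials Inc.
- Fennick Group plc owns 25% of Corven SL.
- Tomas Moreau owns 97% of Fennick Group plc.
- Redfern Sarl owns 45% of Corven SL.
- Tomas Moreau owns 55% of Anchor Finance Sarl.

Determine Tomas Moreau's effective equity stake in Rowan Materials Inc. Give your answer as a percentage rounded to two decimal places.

96.37%

Tomas reaches Rowan along 5 paths.
Via Nordquist: 99% × 69% = 68.31%.
Via Redfern → Corven: 84% × 45% × 26% = 9.828%.
Via Nordquist → Corven: 99% × 30% × 26% = 7.722%.
Via Fennick → Corven: 97% × 25% × 26% = 6.305%.
Via Redfern: 84% × 5% = 4.2%.
Total: 68.31% + 9.828% + 7.722% + 6.305% + 4.2% = 96.365%.
Rounded: 96.37%.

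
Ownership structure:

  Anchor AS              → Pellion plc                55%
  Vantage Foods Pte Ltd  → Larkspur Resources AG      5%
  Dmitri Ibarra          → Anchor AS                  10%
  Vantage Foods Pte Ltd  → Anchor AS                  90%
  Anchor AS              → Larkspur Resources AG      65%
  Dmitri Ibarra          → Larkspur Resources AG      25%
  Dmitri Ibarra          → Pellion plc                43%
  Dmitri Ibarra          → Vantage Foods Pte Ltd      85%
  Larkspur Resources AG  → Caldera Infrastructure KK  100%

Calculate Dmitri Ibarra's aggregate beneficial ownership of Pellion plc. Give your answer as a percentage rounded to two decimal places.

90.58%

Dmitri reaches Pellion along 3 paths.
Direct stake: 43% = 43%.
Via Vantage → Anchor: 85% × 90% × 55% = 42.075%.
Via Anchor: 10% × 55% = 5.5%.
Total: 43% + 42.075% + 5.5% = 90.575%.
Rounded: 90.58%.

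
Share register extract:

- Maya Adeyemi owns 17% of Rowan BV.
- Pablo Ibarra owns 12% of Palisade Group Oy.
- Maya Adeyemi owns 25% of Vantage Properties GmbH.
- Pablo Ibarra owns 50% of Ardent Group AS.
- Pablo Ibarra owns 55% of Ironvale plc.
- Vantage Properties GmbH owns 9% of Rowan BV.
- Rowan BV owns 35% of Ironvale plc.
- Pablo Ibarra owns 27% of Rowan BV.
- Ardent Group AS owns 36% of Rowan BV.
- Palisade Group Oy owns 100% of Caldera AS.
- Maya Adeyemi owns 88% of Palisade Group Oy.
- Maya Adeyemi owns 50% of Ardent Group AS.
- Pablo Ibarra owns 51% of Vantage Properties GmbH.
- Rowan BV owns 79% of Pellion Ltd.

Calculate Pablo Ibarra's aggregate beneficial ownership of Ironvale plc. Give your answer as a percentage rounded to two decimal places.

72.36%

Pablo reaches Ironvale along 4 paths.
Direct stake: 55% = 55%.
Via Rowan: 27% × 35% = 9.45%.
Via Vantage → Rowan: 51% × 9% × 35% = 1.6065%.
Via Ardent → Rowan: 50% × 36% × 35% = 6.3%.
Total: 55% + 9.45% + 1.6065% + 6.3% = 72.3565%.
Rounded: 72.36%.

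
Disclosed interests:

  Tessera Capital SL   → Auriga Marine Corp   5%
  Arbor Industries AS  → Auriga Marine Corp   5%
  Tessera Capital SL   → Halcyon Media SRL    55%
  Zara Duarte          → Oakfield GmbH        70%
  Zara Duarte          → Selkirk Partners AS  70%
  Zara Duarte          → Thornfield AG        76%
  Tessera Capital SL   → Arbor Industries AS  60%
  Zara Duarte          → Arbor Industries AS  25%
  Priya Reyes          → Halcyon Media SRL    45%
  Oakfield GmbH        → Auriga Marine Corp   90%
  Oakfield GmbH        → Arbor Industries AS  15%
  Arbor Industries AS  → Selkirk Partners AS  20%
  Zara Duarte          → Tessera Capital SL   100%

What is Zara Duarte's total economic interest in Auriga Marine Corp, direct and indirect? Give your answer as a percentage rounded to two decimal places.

72.78%

Zara reaches Auriga along 5 paths.
Via Oakfield: 70% × 90% = 63%.
Via Tessera: 100% × 5% = 5%.
Via Oakfield → Arbor: 70% × 15% × 5% = 0.525%.
Via Tessera → Arbor: 100% × 60% × 5% = 3%.
Via Arbor: 25% × 5% = 1.25%.
Total: 63% + 5% + 0.525% + 3% + 1.25% = 72.775%.
Rounded: 72.78%.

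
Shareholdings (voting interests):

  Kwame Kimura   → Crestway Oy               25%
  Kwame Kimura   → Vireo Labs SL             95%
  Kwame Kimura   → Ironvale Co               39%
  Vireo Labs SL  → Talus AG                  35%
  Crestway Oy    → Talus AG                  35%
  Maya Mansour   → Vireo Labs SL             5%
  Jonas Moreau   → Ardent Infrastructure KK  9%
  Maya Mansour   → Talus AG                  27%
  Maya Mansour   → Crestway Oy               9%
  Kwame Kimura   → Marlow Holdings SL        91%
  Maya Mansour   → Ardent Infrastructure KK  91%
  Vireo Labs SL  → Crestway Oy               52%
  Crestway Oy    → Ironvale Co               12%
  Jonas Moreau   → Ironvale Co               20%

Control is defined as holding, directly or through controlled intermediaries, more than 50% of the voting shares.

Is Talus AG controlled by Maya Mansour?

No

Maya holds 91% of Ardent, so Maya controls Ardent.
In Talus, Maya's side holds only 27%, not > 50%.
So Maya does not control Talus.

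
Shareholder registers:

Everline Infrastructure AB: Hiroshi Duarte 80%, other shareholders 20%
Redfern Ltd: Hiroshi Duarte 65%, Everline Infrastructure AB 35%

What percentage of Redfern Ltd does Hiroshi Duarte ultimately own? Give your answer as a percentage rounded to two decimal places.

93.00%

Hiroshi reaches Redfern along 2 paths.
Direct stake: 65% = 65%.
Via Everline: 80% × 35% = 28%.
Total: 65% + 28% = 93%.
Rounded: 93.00%.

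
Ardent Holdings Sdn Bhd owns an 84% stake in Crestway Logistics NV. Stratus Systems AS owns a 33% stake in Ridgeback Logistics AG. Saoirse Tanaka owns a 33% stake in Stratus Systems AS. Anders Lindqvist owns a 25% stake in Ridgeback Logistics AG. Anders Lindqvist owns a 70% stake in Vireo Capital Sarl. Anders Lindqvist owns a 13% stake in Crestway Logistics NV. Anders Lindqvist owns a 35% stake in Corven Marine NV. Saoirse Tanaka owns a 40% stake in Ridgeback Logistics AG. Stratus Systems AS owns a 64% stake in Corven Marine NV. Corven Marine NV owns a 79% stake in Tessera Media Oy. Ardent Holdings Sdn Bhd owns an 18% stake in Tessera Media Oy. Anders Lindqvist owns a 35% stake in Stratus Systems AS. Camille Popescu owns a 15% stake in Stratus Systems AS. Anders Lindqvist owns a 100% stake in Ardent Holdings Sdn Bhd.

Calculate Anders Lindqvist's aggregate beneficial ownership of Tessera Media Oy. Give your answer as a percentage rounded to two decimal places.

Anders reaches Tessera along 3 paths.
Via Corven: 35% × 79% = 27.65%.
Via Stratus → Corven: 35% × 64% × 79% = 17.696%.
Via Ardent: 100% × 18% = 18%.
Total: 27.65% + 17.696% + 18% = 63.346%.
Rounded: 63.35%.

63.35%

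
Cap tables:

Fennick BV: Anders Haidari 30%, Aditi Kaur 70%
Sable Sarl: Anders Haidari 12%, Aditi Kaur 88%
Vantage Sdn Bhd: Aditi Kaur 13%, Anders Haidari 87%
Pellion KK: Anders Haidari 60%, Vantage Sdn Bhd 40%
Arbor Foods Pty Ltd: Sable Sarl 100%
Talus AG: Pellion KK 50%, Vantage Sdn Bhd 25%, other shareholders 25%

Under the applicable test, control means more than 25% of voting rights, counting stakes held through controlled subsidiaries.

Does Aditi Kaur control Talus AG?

No

Aditi holds 70% of Fennick, so Aditi controls Fennick.
Aditi holds 88% of Sable, so Aditi controls Sable.
Sable holds 100% of Arbor, so Aditi controls Arbor.
Neither Aditi nor any entity Aditi controls holds any voting interest in Talus.
So Aditi does not control Talus.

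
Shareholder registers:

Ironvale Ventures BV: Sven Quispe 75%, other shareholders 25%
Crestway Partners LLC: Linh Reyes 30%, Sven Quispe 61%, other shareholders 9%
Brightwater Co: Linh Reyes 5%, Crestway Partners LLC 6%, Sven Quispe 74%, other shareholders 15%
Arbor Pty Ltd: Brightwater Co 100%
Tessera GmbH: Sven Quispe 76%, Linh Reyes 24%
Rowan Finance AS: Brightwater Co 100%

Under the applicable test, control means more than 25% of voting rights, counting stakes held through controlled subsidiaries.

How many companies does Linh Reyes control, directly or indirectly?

1

Linh holds 30% of Crestway, so Linh controls Crestway.
No other company's threshold is met.
Linh controls 1 company.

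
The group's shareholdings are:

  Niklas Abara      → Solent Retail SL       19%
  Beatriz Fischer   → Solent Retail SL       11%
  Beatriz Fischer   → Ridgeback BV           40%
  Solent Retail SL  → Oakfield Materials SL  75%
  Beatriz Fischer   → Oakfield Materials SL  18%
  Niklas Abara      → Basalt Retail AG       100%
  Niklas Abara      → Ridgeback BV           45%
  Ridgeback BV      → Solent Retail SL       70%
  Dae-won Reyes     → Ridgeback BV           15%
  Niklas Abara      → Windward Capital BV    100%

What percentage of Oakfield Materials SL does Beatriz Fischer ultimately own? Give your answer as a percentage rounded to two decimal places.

Beatriz reaches Oakfield along 3 paths.
Via Ridgeback → Solent: 40% × 70% × 75% = 21%.
Via Solent: 11% × 75% = 8.25%.
Direct stake: 18% = 18%.
Total: 21% + 8.25% + 18% = 47.25%.

47.25%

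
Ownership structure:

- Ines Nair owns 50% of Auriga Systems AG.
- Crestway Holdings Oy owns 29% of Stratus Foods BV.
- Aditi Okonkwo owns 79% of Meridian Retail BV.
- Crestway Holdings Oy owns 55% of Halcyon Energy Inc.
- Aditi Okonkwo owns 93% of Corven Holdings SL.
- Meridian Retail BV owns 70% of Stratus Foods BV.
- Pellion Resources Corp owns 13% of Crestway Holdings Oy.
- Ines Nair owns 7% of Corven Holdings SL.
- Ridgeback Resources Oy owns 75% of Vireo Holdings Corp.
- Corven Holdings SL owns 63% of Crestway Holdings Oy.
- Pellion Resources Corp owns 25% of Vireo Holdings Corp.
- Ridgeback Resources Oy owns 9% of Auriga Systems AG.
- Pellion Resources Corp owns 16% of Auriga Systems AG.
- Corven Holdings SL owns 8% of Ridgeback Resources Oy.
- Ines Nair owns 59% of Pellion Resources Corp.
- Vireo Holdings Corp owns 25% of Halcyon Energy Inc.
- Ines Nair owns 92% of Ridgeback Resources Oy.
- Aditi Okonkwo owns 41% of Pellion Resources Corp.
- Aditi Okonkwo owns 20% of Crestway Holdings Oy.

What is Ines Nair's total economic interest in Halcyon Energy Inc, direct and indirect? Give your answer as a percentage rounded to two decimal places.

27.69%

Ines reaches Halcyon along 5 paths.
Via Pellion → Vireo: 59% × 25% × 25% = 3.6875%.
Via Ridgeback → Vireo: 92% × 75% × 25% = 17.25%.
Via Corven → Ridgeback → Vireo: 7% × 8% × 75% × 25% = 0.105%.
Via Corven → Crestway: 7% × 63% × 55% = 2.4255%.
Via Pellion → Crestway: 59% × 13% × 55% = 4.2185%.
Total: 3.6875% + 17.25% + 0.105% + 2.4255% + 4.2185% = 27.6865%.
Rounded: 27.69%.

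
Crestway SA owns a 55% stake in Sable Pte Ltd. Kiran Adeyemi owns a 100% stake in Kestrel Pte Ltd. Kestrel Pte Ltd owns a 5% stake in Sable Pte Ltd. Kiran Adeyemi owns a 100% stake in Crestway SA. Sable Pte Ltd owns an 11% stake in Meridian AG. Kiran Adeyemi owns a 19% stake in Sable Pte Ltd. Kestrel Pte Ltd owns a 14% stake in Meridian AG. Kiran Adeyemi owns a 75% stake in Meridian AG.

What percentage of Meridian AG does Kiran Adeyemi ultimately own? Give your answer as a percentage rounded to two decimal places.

97.69%

Kiran reaches Meridian along 5 paths.
Direct stake: 75% = 75%.
Via Crestway → Sable: 100% × 55% × 11% = 6.05%.
Via Sable: 19% × 11% = 2.09%.
Via Kestrel → Sable: 100% × 5% × 11% = 0.55%.
Via Kestrel: 100% × 14% = 14%.
Total: 75% + 6.05% + 2.09% + 0.55% + 14% = 97.69%.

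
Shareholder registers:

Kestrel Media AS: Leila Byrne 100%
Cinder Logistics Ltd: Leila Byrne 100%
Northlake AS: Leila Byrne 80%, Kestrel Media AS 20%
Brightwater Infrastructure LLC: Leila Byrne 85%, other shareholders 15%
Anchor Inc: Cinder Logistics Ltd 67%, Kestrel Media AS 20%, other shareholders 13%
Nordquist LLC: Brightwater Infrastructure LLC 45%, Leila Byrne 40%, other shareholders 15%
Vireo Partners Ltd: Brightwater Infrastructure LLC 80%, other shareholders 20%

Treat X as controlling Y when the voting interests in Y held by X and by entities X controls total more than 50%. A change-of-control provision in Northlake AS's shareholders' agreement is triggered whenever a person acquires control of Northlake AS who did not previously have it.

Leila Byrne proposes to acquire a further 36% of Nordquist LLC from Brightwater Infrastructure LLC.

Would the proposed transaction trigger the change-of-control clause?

The purchase adds only to Leila's holdings (Brightwater's stake shrinks), so Leila is the only person who could newly come to control Northlake.
Leila holds 100% of Kestrel, so Leila controls Kestrel.
Leila and Kestrel together hold 80% + 20% = 100% of Northlake, so Leila controls Northlake.
So Leila already controls Northlake before the transaction.
After the purchase, Leila's direct stake in Nordquist rises to 40% + 36% = 76%, and Brightwater's stake falls to 9%.
Leila controlled Northlake already, so this is not a new person acquiring control; every other person's position is unchanged or reduced.
No new person acquires control, so the clause is not triggered.

No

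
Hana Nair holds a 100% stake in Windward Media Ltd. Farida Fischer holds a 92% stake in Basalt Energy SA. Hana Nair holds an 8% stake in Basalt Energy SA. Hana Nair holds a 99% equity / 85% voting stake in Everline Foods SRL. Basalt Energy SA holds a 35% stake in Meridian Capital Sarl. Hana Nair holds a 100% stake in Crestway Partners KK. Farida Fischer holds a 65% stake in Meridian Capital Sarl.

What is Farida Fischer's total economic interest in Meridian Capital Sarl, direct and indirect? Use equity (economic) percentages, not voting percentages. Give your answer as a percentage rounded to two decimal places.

Farida reaches Meridian along 2 paths.
Via Basalt: 92% × 35% = 32.2%.
Direct stake: 65% = 65%.
Total: 32.2% + 65% = 97.2%.
Rounded: 97.20%.

97.20%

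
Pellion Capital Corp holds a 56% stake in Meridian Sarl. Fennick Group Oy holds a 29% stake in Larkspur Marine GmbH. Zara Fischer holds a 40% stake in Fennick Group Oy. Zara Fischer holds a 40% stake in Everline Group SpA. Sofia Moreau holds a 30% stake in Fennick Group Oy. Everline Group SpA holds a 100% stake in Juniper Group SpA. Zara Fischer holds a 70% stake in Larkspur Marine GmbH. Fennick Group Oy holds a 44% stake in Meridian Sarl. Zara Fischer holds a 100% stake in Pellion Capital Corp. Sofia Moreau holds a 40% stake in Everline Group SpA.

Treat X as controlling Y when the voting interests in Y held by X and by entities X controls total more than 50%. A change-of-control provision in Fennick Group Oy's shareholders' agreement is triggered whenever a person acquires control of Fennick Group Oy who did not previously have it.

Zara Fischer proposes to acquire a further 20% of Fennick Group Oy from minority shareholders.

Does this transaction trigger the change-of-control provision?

Yes

The purchase changes only Zara's holdings, so Zara is the only person who could newly come to control Fennick.
Zara holds 100% of Pellion, so Zara controls Pellion.
Zara holds 70% of Larkspur, so Zara controls Larkspur.
Pellion holds 56% of Meridian, so Zara controls Meridian.
In Fennick, Zara's side holds only 40%, not > 50%.
So before the transaction, Zara does not control Fennick.
After the purchase, Zara's direct stake in Fennick rises to 40% + 20% = 60%.
Zara holds 60% of Fennick, so Zara controls Fennick.
Zara did not control Fennick before and does after, so the clause is triggered.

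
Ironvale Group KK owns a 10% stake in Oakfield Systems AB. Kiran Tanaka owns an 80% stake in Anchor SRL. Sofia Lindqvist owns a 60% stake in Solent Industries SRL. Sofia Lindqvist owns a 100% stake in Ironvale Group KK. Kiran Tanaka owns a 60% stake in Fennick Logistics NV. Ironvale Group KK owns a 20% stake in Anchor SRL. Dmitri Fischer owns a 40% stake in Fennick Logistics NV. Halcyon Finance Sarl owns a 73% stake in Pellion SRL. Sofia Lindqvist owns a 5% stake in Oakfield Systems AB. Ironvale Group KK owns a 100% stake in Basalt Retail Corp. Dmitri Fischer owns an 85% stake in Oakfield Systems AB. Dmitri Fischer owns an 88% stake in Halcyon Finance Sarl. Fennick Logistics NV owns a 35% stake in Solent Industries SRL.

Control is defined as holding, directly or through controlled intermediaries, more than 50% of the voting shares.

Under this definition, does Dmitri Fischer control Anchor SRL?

Dmitri holds 88% of Halcyon, so Dmitri controls Halcyon.
Halcyon holds 73% of Pellion, so Dmitri controls Pellion.
Dmitri holds 85% of Oakfield, so Dmitri controls Oakfield.
Neither Dmitri nor any entity Dmitri controls holds any voting interest in Anchor.
So Dmitri does not control Anchor.

No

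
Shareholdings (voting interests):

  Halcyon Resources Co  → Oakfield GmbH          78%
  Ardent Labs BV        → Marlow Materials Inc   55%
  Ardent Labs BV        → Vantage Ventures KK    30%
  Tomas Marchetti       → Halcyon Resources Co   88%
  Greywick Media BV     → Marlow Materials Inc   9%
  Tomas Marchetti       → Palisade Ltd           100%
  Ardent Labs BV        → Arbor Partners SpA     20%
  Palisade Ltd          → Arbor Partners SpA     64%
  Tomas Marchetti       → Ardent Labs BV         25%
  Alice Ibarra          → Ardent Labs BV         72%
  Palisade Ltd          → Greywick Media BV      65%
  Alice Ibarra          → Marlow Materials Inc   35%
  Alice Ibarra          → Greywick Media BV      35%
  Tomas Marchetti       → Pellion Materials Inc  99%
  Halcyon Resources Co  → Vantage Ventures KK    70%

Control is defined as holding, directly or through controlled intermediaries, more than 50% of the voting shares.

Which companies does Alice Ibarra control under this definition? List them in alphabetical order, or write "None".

Ardent Labs BV, Marlow Materials Inc

Alice holds 72% of Ardent, so Alice controls Ardent.
Ardent and Alice together hold 55% + 35% = 90% of Marlow, so Alice controls Marlow.
No other company's threshold is met.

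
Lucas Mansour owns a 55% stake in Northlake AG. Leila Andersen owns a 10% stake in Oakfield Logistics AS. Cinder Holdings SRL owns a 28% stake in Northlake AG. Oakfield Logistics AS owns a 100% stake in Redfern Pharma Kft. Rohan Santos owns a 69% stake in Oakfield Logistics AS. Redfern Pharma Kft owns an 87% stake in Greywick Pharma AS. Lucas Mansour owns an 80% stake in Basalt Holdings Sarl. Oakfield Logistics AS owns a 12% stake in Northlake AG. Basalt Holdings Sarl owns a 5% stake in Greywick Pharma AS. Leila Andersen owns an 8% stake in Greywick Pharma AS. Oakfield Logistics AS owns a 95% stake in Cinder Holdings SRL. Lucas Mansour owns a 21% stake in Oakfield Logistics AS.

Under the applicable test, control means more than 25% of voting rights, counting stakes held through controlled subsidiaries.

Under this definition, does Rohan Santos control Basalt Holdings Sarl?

No

Rohan holds 69% of Oakfield, so Rohan controls Oakfield.
Oakfield holds 100% of Redfern, so Rohan controls Redfern.
Redfern holds 87% of Greywick, so Rohan controls Greywick.
Oakfield holds 95% of Cinder, so Rohan controls Cinder.
Cinder and Oakfield together hold 28% + 12% = 40% of Northlake, so Rohan controls Northlake.
Neither Rohan nor any entity Rohan controls holds any voting interest in Basalt.
So Rohan does not control Basalt.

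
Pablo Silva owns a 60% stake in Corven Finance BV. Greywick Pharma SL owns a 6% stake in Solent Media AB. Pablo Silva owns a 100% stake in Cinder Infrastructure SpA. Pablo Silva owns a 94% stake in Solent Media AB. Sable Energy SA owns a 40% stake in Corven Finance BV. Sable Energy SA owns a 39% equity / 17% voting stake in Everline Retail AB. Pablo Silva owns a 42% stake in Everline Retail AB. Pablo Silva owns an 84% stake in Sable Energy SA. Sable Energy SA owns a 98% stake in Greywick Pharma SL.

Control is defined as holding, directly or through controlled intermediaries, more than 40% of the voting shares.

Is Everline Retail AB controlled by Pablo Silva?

Yes

Pablo holds 84% of Sable, so Pablo controls Sable.
Sable and Pablo together hold 17% + 42% = 59% of Everline, so Pablo controls Everline.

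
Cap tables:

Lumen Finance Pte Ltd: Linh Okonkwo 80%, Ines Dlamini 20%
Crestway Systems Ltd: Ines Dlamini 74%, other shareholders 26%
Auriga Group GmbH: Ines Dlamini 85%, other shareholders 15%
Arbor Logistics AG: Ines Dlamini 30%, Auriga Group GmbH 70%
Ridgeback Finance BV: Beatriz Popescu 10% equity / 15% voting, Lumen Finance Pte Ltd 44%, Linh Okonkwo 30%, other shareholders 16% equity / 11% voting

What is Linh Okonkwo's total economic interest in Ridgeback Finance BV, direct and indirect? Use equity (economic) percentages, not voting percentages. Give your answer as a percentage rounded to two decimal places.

65.20%

Linh reaches Ridgeback along 2 paths.
Via Lumen: 80% × 44% = 35.2%.
Direct stake: 30% = 30%.
Total: 35.2% + 30% = 65.2%.
Rounded: 65.20%.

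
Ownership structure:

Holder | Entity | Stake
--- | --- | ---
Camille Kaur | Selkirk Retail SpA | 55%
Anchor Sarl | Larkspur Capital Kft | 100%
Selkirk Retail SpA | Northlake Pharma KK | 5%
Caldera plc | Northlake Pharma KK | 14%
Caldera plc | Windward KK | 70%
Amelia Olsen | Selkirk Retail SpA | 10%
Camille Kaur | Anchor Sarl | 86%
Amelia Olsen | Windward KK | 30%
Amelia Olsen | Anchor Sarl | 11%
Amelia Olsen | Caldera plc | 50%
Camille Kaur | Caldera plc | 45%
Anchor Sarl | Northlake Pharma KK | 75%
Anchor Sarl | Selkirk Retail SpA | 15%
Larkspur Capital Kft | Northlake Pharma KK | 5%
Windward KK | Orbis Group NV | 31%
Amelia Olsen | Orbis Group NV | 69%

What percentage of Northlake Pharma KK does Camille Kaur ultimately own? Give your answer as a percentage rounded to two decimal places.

78.50%

Camille reaches Northlake along 5 paths.
Via Caldera: 45% × 14% = 6.3%.
Via Anchor → Larkspur: 86% × 100% × 5% = 4.3%.
Via Anchor: 86% × 75% = 64.5%.
Via Anchor → Selkirk: 86% × 15% × 5% = 0.645%.
Via Selkirk: 55% × 5% = 2.75%.
Total: 6.3% + 4.3% + 64.5% + 0.645% + 2.75% = 78.495%.
Rounded: 78.50%.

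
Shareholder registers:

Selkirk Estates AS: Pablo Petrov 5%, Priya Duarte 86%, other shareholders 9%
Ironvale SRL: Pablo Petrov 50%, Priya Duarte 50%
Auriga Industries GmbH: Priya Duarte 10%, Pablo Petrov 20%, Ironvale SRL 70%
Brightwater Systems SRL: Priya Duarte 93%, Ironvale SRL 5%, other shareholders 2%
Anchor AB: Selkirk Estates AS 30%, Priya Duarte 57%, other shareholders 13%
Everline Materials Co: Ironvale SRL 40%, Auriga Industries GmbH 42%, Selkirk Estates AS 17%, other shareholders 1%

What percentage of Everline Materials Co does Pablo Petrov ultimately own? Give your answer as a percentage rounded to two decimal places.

43.95%

Pablo reaches Everline along 4 paths.
Via Ironvale: 50% × 40% = 20%.
Via Auriga: 20% × 42% = 8.4%.
Via Ironvale → Auriga: 50% × 70% × 42% = 14.7%.
Via Selkirk: 5% × 17% = 0.85%.
Total: 20% + 8.4% + 14.7% + 0.85% = 43.95%.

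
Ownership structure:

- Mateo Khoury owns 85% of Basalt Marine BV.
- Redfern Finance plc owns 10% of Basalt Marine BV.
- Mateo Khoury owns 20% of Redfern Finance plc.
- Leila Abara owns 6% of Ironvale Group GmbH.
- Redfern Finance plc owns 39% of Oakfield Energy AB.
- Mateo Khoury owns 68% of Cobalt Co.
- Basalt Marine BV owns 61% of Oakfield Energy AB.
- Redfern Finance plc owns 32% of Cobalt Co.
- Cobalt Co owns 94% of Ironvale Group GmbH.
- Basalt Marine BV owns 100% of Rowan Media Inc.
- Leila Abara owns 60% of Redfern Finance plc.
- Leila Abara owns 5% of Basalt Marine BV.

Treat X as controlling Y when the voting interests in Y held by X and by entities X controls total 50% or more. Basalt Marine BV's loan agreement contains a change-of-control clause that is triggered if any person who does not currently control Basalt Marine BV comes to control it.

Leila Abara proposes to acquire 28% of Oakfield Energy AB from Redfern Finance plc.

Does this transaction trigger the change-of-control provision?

No

The purchase adds only to Leila's holdings (Redfern's stake shrinks), so Leila is the only person who could newly come to control Basalt.
Leila holds 60% of Redfern, so Leila controls Redfern.
In Basalt, Leila's side holds only 10% + 5% = 15%, not ≥ 50%.
So before the transaction, Leila does not control Basalt.
After the purchase, Leila holds 28% of Oakfield directly, and Redfern's stake falls to 11%.
Leila's side now holds 11% + 28% = 39% of Oakfield, not ≥ 50%, so Leila still does not control Oakfield.
After the transaction, Leila's side holds 10% + 5% = 15% of Basalt, not ≥ 50%, so Leila still does not control Basalt.
No new person acquires control, so the clause is not triggered.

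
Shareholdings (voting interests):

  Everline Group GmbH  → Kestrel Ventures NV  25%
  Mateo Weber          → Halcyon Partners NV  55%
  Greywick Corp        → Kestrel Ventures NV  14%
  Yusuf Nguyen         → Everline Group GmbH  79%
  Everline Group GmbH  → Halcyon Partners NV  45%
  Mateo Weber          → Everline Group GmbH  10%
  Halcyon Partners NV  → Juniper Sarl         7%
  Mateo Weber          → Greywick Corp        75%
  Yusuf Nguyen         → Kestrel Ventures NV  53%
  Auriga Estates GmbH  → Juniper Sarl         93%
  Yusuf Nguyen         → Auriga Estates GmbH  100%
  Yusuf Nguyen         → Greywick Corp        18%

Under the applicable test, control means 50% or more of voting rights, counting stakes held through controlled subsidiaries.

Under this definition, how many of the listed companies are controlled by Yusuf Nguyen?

Yusuf holds 79% of Everline, so Yusuf controls Everline.
Yusuf holds 100% of Auriga, so Yusuf controls Auriga.
Yusuf and Everline together hold 53% + 25% = 78% of Kestrel, so Yusuf controls Kestrel.
Auriga holds 93% of Juniper, so Yusuf controls Juniper.
No other company's threshold is met.
Yusuf controls 4 companies.

4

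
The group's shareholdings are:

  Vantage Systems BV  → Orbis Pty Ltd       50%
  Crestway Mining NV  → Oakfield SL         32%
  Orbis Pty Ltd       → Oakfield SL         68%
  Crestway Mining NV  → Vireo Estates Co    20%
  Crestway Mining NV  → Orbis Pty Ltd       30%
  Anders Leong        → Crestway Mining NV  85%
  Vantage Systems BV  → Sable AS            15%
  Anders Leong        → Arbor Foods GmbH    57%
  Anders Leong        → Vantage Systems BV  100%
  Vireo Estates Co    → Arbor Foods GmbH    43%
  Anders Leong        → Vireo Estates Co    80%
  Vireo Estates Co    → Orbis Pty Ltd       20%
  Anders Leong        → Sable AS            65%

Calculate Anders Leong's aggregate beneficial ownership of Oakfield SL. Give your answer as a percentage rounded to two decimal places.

91.73%

Anders reaches Oakfield along 5 paths.
Via Crestway: 85% × 32% = 27.2%.
Via Vireo → Orbis: 80% × 20% × 68% = 10.88%.
Via Crestway → Vireo → Orbis: 85% × 20% × 20% × 68% = 2.312%.
Via Crestway → Orbis: 85% × 30% × 68% = 17.34%.
Via Vantage → Orbis: 100% × 50% × 68% = 34%.
Total: 27.2% + 10.88% + 2.312% + 17.34% + 34% = 91.732%.
Rounded: 91.73%.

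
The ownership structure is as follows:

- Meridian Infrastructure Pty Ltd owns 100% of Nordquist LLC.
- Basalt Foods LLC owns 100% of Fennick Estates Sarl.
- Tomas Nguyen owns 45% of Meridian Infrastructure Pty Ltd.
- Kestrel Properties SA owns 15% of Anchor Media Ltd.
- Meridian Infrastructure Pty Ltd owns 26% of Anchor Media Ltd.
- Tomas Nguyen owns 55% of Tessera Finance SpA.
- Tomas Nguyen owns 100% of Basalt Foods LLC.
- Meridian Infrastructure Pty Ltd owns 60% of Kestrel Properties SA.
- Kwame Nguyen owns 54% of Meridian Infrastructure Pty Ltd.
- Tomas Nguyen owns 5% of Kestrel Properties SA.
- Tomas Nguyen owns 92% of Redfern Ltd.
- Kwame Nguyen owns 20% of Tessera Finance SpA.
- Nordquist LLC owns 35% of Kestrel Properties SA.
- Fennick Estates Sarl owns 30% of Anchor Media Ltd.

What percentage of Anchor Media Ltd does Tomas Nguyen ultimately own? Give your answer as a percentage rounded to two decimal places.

48.86%

Tomas reaches Anchor along 5 paths.
Via Meridian: 45% × 26% = 11.7%.
Via Kestrel: 5% × 15% = 0.75%.
Via Meridian → Kestrel: 45% × 60% × 15% = 4.05%.
Via Meridian → Nordquist → Kestrel: 45% × 100% × 35% × 15% = 2.3625%.
Via Basalt → Fennick: 100% × 100% × 30% = 30%.
Total: 11.7% + 0.75% + 4.05% + 2.3625% + 30% = 48.8625%.
Rounded: 48.86%.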